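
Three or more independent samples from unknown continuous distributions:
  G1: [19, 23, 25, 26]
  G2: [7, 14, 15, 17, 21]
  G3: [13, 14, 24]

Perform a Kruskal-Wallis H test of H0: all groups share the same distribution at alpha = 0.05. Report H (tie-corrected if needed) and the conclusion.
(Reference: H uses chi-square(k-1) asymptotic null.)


Step 1: Combine all N = 12 observations and assign midranks.
sorted (value, group, rank): (7,G2,1), (13,G3,2), (14,G2,3.5), (14,G3,3.5), (15,G2,5), (17,G2,6), (19,G1,7), (21,G2,8), (23,G1,9), (24,G3,10), (25,G1,11), (26,G1,12)
Step 2: Sum ranks within each group.
R_1 = 39 (n_1 = 4)
R_2 = 23.5 (n_2 = 5)
R_3 = 15.5 (n_3 = 3)
Step 3: H = 12/(N(N+1)) * sum(R_i^2/n_i) - 3(N+1)
     = 12/(12*13) * (39^2/4 + 23.5^2/5 + 15.5^2/3) - 3*13
     = 0.076923 * 570.783 - 39
     = 4.906410.
Step 4: Ties present; correction factor C = 1 - 6/(12^3 - 12) = 0.996503. Corrected H = 4.906410 / 0.996503 = 4.923626.
Step 5: Under H0, H ~ chi^2(2); p-value = 0.085280.
Step 6: alpha = 0.05. fail to reject H0.

H = 4.9236, df = 2, p = 0.085280, fail to reject H0.


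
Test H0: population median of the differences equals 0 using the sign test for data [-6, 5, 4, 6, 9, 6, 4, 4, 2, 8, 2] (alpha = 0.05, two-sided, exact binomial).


Step 1: Discard zero differences. Original n = 11; n_eff = number of nonzero differences = 11.
Nonzero differences (with sign): -6, +5, +4, +6, +9, +6, +4, +4, +2, +8, +2
Step 2: Count signs: positive = 10, negative = 1.
Step 3: Under H0: P(positive) = 0.5, so the number of positives S ~ Bin(11, 0.5).
Step 4: Two-sided exact p-value = sum of Bin(11,0.5) probabilities at or below the observed probability = 0.011719.
Step 5: alpha = 0.05. reject H0.

n_eff = 11, pos = 10, neg = 1, p = 0.011719, reject H0.


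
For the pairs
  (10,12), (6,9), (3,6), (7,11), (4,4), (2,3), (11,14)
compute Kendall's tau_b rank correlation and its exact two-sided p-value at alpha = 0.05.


Step 1: Enumerate the 21 unordered pairs (i,j) with i<j and classify each by sign(x_j-x_i) * sign(y_j-y_i).
  (1,2):dx=-4,dy=-3->C; (1,3):dx=-7,dy=-6->C; (1,4):dx=-3,dy=-1->C; (1,5):dx=-6,dy=-8->C
  (1,6):dx=-8,dy=-9->C; (1,7):dx=+1,dy=+2->C; (2,3):dx=-3,dy=-3->C; (2,4):dx=+1,dy=+2->C
  (2,5):dx=-2,dy=-5->C; (2,6):dx=-4,dy=-6->C; (2,7):dx=+5,dy=+5->C; (3,4):dx=+4,dy=+5->C
  (3,5):dx=+1,dy=-2->D; (3,6):dx=-1,dy=-3->C; (3,7):dx=+8,dy=+8->C; (4,5):dx=-3,dy=-7->C
  (4,6):dx=-5,dy=-8->C; (4,7):dx=+4,dy=+3->C; (5,6):dx=-2,dy=-1->C; (5,7):dx=+7,dy=+10->C
  (6,7):dx=+9,dy=+11->C
Step 2: C = 20, D = 1, total pairs = 21.
Step 3: tau = (C - D)/(n(n-1)/2) = (20 - 1)/21 = 0.904762.
Step 4: Exact two-sided p-value (enumerate n! = 5040 permutations of y under H0): p = 0.002778.
Step 5: alpha = 0.05. reject H0.

tau_b = 0.9048 (C=20, D=1), p = 0.002778, reject H0.


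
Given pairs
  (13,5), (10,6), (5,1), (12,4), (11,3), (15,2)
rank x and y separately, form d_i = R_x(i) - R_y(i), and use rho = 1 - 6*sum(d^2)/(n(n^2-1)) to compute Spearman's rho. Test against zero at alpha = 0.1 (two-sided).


Step 1: Rank x and y separately (midranks; no ties here).
rank(x): 13->5, 10->2, 5->1, 12->4, 11->3, 15->6
rank(y): 5->5, 6->6, 1->1, 4->4, 3->3, 2->2
Step 2: d_i = R_x(i) - R_y(i); compute d_i^2.
  (5-5)^2=0, (2-6)^2=16, (1-1)^2=0, (4-4)^2=0, (3-3)^2=0, (6-2)^2=16
sum(d^2) = 32.
Step 3: rho = 1 - 6*32 / (6*(6^2 - 1)) = 1 - 192/210 = 0.085714.
Step 4: Under H0, t = rho * sqrt((n-2)/(1-rho^2)) = 0.1721 ~ t(4).
Step 5: Two-sided p-value from the t-distribution with 4 df = 0.871743.
Step 6: alpha = 0.1. fail to reject H0.

rho = 0.0857, p = 0.871743, fail to reject H0 at alpha = 0.1.


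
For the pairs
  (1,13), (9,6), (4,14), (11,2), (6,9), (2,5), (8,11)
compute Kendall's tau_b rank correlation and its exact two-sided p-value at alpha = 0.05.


Step 1: Enumerate the 21 unordered pairs (i,j) with i<j and classify each by sign(x_j-x_i) * sign(y_j-y_i).
  (1,2):dx=+8,dy=-7->D; (1,3):dx=+3,dy=+1->C; (1,4):dx=+10,dy=-11->D; (1,5):dx=+5,dy=-4->D
  (1,6):dx=+1,dy=-8->D; (1,7):dx=+7,dy=-2->D; (2,3):dx=-5,dy=+8->D; (2,4):dx=+2,dy=-4->D
  (2,5):dx=-3,dy=+3->D; (2,6):dx=-7,dy=-1->C; (2,7):dx=-1,dy=+5->D; (3,4):dx=+7,dy=-12->D
  (3,5):dx=+2,dy=-5->D; (3,6):dx=-2,dy=-9->C; (3,7):dx=+4,dy=-3->D; (4,5):dx=-5,dy=+7->D
  (4,6):dx=-9,dy=+3->D; (4,7):dx=-3,dy=+9->D; (5,6):dx=-4,dy=-4->C; (5,7):dx=+2,dy=+2->C
  (6,7):dx=+6,dy=+6->C
Step 2: C = 6, D = 15, total pairs = 21.
Step 3: tau = (C - D)/(n(n-1)/2) = (6 - 15)/21 = -0.428571.
Step 4: Exact two-sided p-value (enumerate n! = 5040 permutations of y under H0): p = 0.238889.
Step 5: alpha = 0.05. fail to reject H0.

tau_b = -0.4286 (C=6, D=15), p = 0.238889, fail to reject H0.


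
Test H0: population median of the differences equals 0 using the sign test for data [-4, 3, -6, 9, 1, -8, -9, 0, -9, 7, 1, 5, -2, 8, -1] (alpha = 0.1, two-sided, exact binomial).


Step 1: Discard zero differences. Original n = 15; n_eff = number of nonzero differences = 14.
Nonzero differences (with sign): -4, +3, -6, +9, +1, -8, -9, -9, +7, +1, +5, -2, +8, -1
Step 2: Count signs: positive = 7, negative = 7.
Step 3: Under H0: P(positive) = 0.5, so the number of positives S ~ Bin(14, 0.5).
Step 4: Two-sided exact p-value = sum of Bin(14,0.5) probabilities at or below the observed probability = 1.000000.
Step 5: alpha = 0.1. fail to reject H0.

n_eff = 14, pos = 7, neg = 7, p = 1.000000, fail to reject H0.


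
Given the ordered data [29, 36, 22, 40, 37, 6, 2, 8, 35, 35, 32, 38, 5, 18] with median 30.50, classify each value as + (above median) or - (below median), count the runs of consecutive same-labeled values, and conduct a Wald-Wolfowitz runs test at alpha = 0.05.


Step 1: Compute median = 30.50; label A = above, B = below.
Labels in order: BABAABBBAAAABB  (n_A = 7, n_B = 7)
Step 2: Count runs R = 7.
Step 3: Under H0 (random ordering), E[R] = 2*n_A*n_B/(n_A+n_B) + 1 = 2*7*7/14 + 1 = 8.0000.
        Var[R] = 2*n_A*n_B*(2*n_A*n_B - n_A - n_B) / ((n_A+n_B)^2 * (n_A+n_B-1)) = 8232/2548 = 3.2308.
        SD[R] = 1.7974.
Step 4: Continuity-corrected z = (R + 0.5 - E[R]) / SD[R] = (7 + 0.5 - 8.0000) / 1.7974 = -0.2782.
Step 5: Two-sided p-value via normal approximation = 2*(1 - Phi(|z|)) = 0.780879.
Step 6: alpha = 0.05. fail to reject H0.

R = 7, z = -0.2782, p = 0.780879, fail to reject H0.


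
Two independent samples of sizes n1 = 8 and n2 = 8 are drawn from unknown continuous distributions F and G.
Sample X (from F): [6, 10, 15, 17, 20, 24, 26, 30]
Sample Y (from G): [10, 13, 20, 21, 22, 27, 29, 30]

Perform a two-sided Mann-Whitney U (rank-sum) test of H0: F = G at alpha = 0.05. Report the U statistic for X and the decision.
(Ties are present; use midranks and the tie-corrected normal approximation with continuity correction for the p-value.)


Step 1: Combine and sort all 16 observations; assign midranks.
sorted (value, group): (6,X), (10,X), (10,Y), (13,Y), (15,X), (17,X), (20,X), (20,Y), (21,Y), (22,Y), (24,X), (26,X), (27,Y), (29,Y), (30,X), (30,Y)
ranks: 6->1, 10->2.5, 10->2.5, 13->4, 15->5, 17->6, 20->7.5, 20->7.5, 21->9, 22->10, 24->11, 26->12, 27->13, 29->14, 30->15.5, 30->15.5
Step 2: Rank sum for X: R1 = 1 + 2.5 + 5 + 6 + 7.5 + 11 + 12 + 15.5 = 60.5.
Step 3: U_X = R1 - n1(n1+1)/2 = 60.5 - 8*9/2 = 60.5 - 36 = 24.5.
       U_Y = n1*n2 - U_X = 64 - 24.5 = 39.5.
Step 4: Ties are present, so use the tie-corrected normal approximation (with continuity correction) for the p-value.
Step 5: p-value = 0.461260; compare to alpha = 0.05. fail to reject H0.

U_X = 24.5, p = 0.461260, fail to reject H0 at alpha = 0.05.


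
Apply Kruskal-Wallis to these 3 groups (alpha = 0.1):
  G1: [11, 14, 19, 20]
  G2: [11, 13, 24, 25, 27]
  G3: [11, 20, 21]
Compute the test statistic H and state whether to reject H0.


Step 1: Combine all N = 12 observations and assign midranks.
sorted (value, group, rank): (11,G1,2), (11,G2,2), (11,G3,2), (13,G2,4), (14,G1,5), (19,G1,6), (20,G1,7.5), (20,G3,7.5), (21,G3,9), (24,G2,10), (25,G2,11), (27,G2,12)
Step 2: Sum ranks within each group.
R_1 = 20.5 (n_1 = 4)
R_2 = 39 (n_2 = 5)
R_3 = 18.5 (n_3 = 3)
Step 3: H = 12/(N(N+1)) * sum(R_i^2/n_i) - 3(N+1)
     = 12/(12*13) * (20.5^2/4 + 39^2/5 + 18.5^2/3) - 3*13
     = 0.076923 * 523.346 - 39
     = 1.257372.
Step 4: Ties present; correction factor C = 1 - 30/(12^3 - 12) = 0.982517. Corrected H = 1.257372 / 0.982517 = 1.279745.
Step 5: Under H0, H ~ chi^2(2); p-value = 0.527360.
Step 6: alpha = 0.1. fail to reject H0.

H = 1.2797, df = 2, p = 0.527360, fail to reject H0.


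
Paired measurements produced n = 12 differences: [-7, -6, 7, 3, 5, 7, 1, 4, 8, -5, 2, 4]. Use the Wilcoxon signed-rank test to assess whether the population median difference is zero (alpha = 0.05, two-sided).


Step 1: Drop any zero differences (none here) and take |d_i|.
|d| = [7, 6, 7, 3, 5, 7, 1, 4, 8, 5, 2, 4]
Step 2: Midrank |d_i| (ties get averaged ranks).
ranks: |7|->10, |6|->8, |7|->10, |3|->3, |5|->6.5, |7|->10, |1|->1, |4|->4.5, |8|->12, |5|->6.5, |2|->2, |4|->4.5
Step 3: Attach original signs; sum ranks with positive sign and with negative sign.
W+ = 10 + 3 + 6.5 + 10 + 1 + 4.5 + 12 + 2 + 4.5 = 53.5
W- = 10 + 8 + 6.5 = 24.5
(Check: W+ + W- = 78 should equal n(n+1)/2 = 78.)
Step 4: Test statistic W = min(W+, W-) = 24.5.
Step 5: Ties in |d|, so use the tie-corrected normal approximation.
        E[W] = n(n+1)/4 = 12*13/4 = 39.
        Tie groups: |d|=4 (t=2), |d|=5 (t=2), |d|=7 (t=3); sum(t^3 - t) = 36.
        Var[W] = n(n+1)(2n+1)/24 - sum(t^3-t)/48 = 3900/24 - 36/48 = 161.75.
        z = (W - E[W]) / sqrt(Var[W]) = (24.5 - 39) / 12.7181 = -1.1401.
        Two-sided p = 2*Phi(z) = 0.254241.
Step 6: alpha = 0.05. fail to reject H0.

W+ = 53.5, W- = 24.5, W = min = 24.5, p = 0.254241, fail to reject H0.


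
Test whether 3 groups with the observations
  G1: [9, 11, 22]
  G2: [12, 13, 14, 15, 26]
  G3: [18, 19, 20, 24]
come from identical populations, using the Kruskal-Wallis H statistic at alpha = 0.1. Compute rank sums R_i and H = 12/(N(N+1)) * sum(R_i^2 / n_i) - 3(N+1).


Step 1: Combine all N = 12 observations and assign midranks.
sorted (value, group, rank): (9,G1,1), (11,G1,2), (12,G2,3), (13,G2,4), (14,G2,5), (15,G2,6), (18,G3,7), (19,G3,8), (20,G3,9), (22,G1,10), (24,G3,11), (26,G2,12)
Step 2: Sum ranks within each group.
R_1 = 13 (n_1 = 3)
R_2 = 30 (n_2 = 5)
R_3 = 35 (n_3 = 4)
Step 3: H = 12/(N(N+1)) * sum(R_i^2/n_i) - 3(N+1)
     = 12/(12*13) * (13^2/3 + 30^2/5 + 35^2/4) - 3*13
     = 0.076923 * 542.583 - 39
     = 2.737179.
Step 4: No ties, so H is used without correction.
Step 5: Under H0, H ~ chi^2(2); p-value = 0.254466.
Step 6: alpha = 0.1. fail to reject H0.

H = 2.7372, df = 2, p = 0.254466, fail to reject H0.


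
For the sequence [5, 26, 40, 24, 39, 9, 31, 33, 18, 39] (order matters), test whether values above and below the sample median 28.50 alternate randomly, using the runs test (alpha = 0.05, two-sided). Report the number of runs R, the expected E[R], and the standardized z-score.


Step 1: Compute median = 28.50; label A = above, B = below.
Labels in order: BBABABAABA  (n_A = 5, n_B = 5)
Step 2: Count runs R = 8.
Step 3: Under H0 (random ordering), E[R] = 2*n_A*n_B/(n_A+n_B) + 1 = 2*5*5/10 + 1 = 6.0000.
        Var[R] = 2*n_A*n_B*(2*n_A*n_B - n_A - n_B) / ((n_A+n_B)^2 * (n_A+n_B-1)) = 2000/900 = 2.2222.
        SD[R] = 1.4907.
Step 4: Continuity-corrected z = (R - 0.5 - E[R]) / SD[R] = (8 - 0.5 - 6.0000) / 1.4907 = 1.0062.
Step 5: Two-sided p-value via normal approximation = 2*(1 - Phi(|z|)) = 0.314305.
Step 6: alpha = 0.05. fail to reject H0.

R = 8, z = 1.0062, p = 0.314305, fail to reject H0.


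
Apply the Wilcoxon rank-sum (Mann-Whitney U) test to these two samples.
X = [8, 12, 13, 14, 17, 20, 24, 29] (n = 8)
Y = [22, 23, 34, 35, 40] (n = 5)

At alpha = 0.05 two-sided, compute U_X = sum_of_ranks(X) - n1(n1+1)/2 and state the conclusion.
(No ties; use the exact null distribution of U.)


Step 1: Combine and sort all 13 observations; assign midranks.
sorted (value, group): (8,X), (12,X), (13,X), (14,X), (17,X), (20,X), (22,Y), (23,Y), (24,X), (29,X), (34,Y), (35,Y), (40,Y)
ranks: 8->1, 12->2, 13->3, 14->4, 17->5, 20->6, 22->7, 23->8, 24->9, 29->10, 34->11, 35->12, 40->13
Step 2: Rank sum for X: R1 = 1 + 2 + 3 + 4 + 5 + 6 + 9 + 10 = 40.
Step 3: U_X = R1 - n1(n1+1)/2 = 40 - 8*9/2 = 40 - 36 = 4.
       U_Y = n1*n2 - U_X = 40 - 4 = 36.
Step 4: No ties, so the exact null distribution of U (based on enumerating the C(13,8) = 1287 equally likely rank assignments) gives the two-sided p-value.
Step 5: p-value = 0.018648; compare to alpha = 0.05. reject H0.

U_X = 4, p = 0.018648, reject H0 at alpha = 0.05.


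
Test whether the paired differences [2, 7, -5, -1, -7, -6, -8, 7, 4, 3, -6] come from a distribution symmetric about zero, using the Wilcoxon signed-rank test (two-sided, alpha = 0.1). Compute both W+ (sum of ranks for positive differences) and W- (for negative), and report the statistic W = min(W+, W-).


Step 1: Drop any zero differences (none here) and take |d_i|.
|d| = [2, 7, 5, 1, 7, 6, 8, 7, 4, 3, 6]
Step 2: Midrank |d_i| (ties get averaged ranks).
ranks: |2|->2, |7|->9, |5|->5, |1|->1, |7|->9, |6|->6.5, |8|->11, |7|->9, |4|->4, |3|->3, |6|->6.5
Step 3: Attach original signs; sum ranks with positive sign and with negative sign.
W+ = 2 + 9 + 9 + 4 + 3 = 27
W- = 5 + 1 + 9 + 6.5 + 11 + 6.5 = 39
(Check: W+ + W- = 66 should equal n(n+1)/2 = 66.)
Step 4: Test statistic W = min(W+, W-) = 27.
Step 5: Ties in |d|, so use the tie-corrected normal approximation.
        E[W] = n(n+1)/4 = 11*12/4 = 33.
        Tie groups: |d|=6 (t=2), |d|=7 (t=3); sum(t^3 - t) = 30.
        Var[W] = n(n+1)(2n+1)/24 - sum(t^3-t)/48 = 3036/24 - 30/48 = 125.875.
        z = (W - E[W]) / sqrt(Var[W]) = (27 - 33) / 11.2194 = -0.5348.
        Two-sided p = 2*Phi(z) = 0.592797.
Step 6: alpha = 0.1. fail to reject H0.

W+ = 27, W- = 39, W = min = 27, p = 0.592797, fail to reject H0.


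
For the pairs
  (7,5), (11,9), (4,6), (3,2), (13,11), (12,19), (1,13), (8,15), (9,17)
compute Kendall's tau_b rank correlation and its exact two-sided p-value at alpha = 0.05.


Step 1: Enumerate the 36 unordered pairs (i,j) with i<j and classify each by sign(x_j-x_i) * sign(y_j-y_i).
  (1,2):dx=+4,dy=+4->C; (1,3):dx=-3,dy=+1->D; (1,4):dx=-4,dy=-3->C; (1,5):dx=+6,dy=+6->C
  (1,6):dx=+5,dy=+14->C; (1,7):dx=-6,dy=+8->D; (1,8):dx=+1,dy=+10->C; (1,9):dx=+2,dy=+12->C
  (2,3):dx=-7,dy=-3->C; (2,4):dx=-8,dy=-7->C; (2,5):dx=+2,dy=+2->C; (2,6):dx=+1,dy=+10->C
  (2,7):dx=-10,dy=+4->D; (2,8):dx=-3,dy=+6->D; (2,9):dx=-2,dy=+8->D; (3,4):dx=-1,dy=-4->C
  (3,5):dx=+9,dy=+5->C; (3,6):dx=+8,dy=+13->C; (3,7):dx=-3,dy=+7->D; (3,8):dx=+4,dy=+9->C
  (3,9):dx=+5,dy=+11->C; (4,5):dx=+10,dy=+9->C; (4,6):dx=+9,dy=+17->C; (4,7):dx=-2,dy=+11->D
  (4,8):dx=+5,dy=+13->C; (4,9):dx=+6,dy=+15->C; (5,6):dx=-1,dy=+8->D; (5,7):dx=-12,dy=+2->D
  (5,8):dx=-5,dy=+4->D; (5,9):dx=-4,dy=+6->D; (6,7):dx=-11,dy=-6->C; (6,8):dx=-4,dy=-4->C
  (6,9):dx=-3,dy=-2->C; (7,8):dx=+7,dy=+2->C; (7,9):dx=+8,dy=+4->C; (8,9):dx=+1,dy=+2->C
Step 2: C = 25, D = 11, total pairs = 36.
Step 3: tau = (C - D)/(n(n-1)/2) = (25 - 11)/36 = 0.388889.
Step 4: Exact two-sided p-value (enumerate n! = 362880 permutations of y under H0): p = 0.180181.
Step 5: alpha = 0.05. fail to reject H0.

tau_b = 0.3889 (C=25, D=11), p = 0.180181, fail to reject H0.


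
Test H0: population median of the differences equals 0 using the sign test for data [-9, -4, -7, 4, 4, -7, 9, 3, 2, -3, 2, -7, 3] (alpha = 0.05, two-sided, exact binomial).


Step 1: Discard zero differences. Original n = 13; n_eff = number of nonzero differences = 13.
Nonzero differences (with sign): -9, -4, -7, +4, +4, -7, +9, +3, +2, -3, +2, -7, +3
Step 2: Count signs: positive = 7, negative = 6.
Step 3: Under H0: P(positive) = 0.5, so the number of positives S ~ Bin(13, 0.5).
Step 4: Two-sided exact p-value = sum of Bin(13,0.5) probabilities at or below the observed probability = 1.000000.
Step 5: alpha = 0.05. fail to reject H0.

n_eff = 13, pos = 7, neg = 6, p = 1.000000, fail to reject H0.


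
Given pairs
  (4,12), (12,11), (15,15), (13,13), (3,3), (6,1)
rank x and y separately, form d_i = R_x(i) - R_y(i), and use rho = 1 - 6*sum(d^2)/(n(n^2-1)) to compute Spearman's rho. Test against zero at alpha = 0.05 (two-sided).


Step 1: Rank x and y separately (midranks; no ties here).
rank(x): 4->2, 12->4, 15->6, 13->5, 3->1, 6->3
rank(y): 12->4, 11->3, 15->6, 13->5, 3->2, 1->1
Step 2: d_i = R_x(i) - R_y(i); compute d_i^2.
  (2-4)^2=4, (4-3)^2=1, (6-6)^2=0, (5-5)^2=0, (1-2)^2=1, (3-1)^2=4
sum(d^2) = 10.
Step 3: rho = 1 - 6*10 / (6*(6^2 - 1)) = 1 - 60/210 = 0.714286.
Step 4: Under H0, t = rho * sqrt((n-2)/(1-rho^2)) = 2.0412 ~ t(4).
Step 5: Two-sided p-value from the t-distribution with 4 df = 0.110787.
Step 6: alpha = 0.05. fail to reject H0.

rho = 0.7143, p = 0.110787, fail to reject H0 at alpha = 0.05.


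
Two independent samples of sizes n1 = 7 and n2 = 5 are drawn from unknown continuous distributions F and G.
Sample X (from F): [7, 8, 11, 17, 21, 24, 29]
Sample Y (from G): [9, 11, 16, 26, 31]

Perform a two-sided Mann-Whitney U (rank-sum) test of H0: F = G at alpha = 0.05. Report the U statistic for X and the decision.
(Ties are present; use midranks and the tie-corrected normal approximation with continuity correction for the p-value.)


Step 1: Combine and sort all 12 observations; assign midranks.
sorted (value, group): (7,X), (8,X), (9,Y), (11,X), (11,Y), (16,Y), (17,X), (21,X), (24,X), (26,Y), (29,X), (31,Y)
ranks: 7->1, 8->2, 9->3, 11->4.5, 11->4.5, 16->6, 17->7, 21->8, 24->9, 26->10, 29->11, 31->12
Step 2: Rank sum for X: R1 = 1 + 2 + 4.5 + 7 + 8 + 9 + 11 = 42.5.
Step 3: U_X = R1 - n1(n1+1)/2 = 42.5 - 7*8/2 = 42.5 - 28 = 14.5.
       U_Y = n1*n2 - U_X = 35 - 14.5 = 20.5.
Step 4: Ties are present, so use the tie-corrected normal approximation (with continuity correction) for the p-value.
Step 5: p-value = 0.684221; compare to alpha = 0.05. fail to reject H0.

U_X = 14.5, p = 0.684221, fail to reject H0 at alpha = 0.05.


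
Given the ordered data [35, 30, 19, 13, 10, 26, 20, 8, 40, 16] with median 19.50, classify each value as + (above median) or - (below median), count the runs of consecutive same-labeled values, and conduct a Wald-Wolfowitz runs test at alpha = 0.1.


Step 1: Compute median = 19.50; label A = above, B = below.
Labels in order: AABBBAABAB  (n_A = 5, n_B = 5)
Step 2: Count runs R = 6.
Step 3: Under H0 (random ordering), E[R] = 2*n_A*n_B/(n_A+n_B) + 1 = 2*5*5/10 + 1 = 6.0000.
        Var[R] = 2*n_A*n_B*(2*n_A*n_B - n_A - n_B) / ((n_A+n_B)^2 * (n_A+n_B-1)) = 2000/900 = 2.2222.
        SD[R] = 1.4907.
Step 4: R = E[R], so z = 0 with no continuity correction.
Step 5: Two-sided p-value via normal approximation = 2*(1 - Phi(|z|)) = 1.000000.
Step 6: alpha = 0.1. fail to reject H0.

R = 6, z = 0.0000, p = 1.000000, fail to reject H0.


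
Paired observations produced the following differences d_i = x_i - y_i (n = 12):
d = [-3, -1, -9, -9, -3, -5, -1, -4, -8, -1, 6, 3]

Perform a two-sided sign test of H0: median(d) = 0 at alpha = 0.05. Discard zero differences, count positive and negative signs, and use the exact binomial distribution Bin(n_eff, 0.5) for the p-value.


Step 1: Discard zero differences. Original n = 12; n_eff = number of nonzero differences = 12.
Nonzero differences (with sign): -3, -1, -9, -9, -3, -5, -1, -4, -8, -1, +6, +3
Step 2: Count signs: positive = 2, negative = 10.
Step 3: Under H0: P(positive) = 0.5, so the number of positives S ~ Bin(12, 0.5).
Step 4: Two-sided exact p-value = sum of Bin(12,0.5) probabilities at or below the observed probability = 0.038574.
Step 5: alpha = 0.05. reject H0.

n_eff = 12, pos = 2, neg = 10, p = 0.038574, reject H0.


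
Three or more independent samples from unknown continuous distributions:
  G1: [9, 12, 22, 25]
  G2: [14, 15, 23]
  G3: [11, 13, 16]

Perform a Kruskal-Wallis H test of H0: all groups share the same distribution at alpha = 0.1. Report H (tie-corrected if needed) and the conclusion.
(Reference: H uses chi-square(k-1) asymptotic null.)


Step 1: Combine all N = 10 observations and assign midranks.
sorted (value, group, rank): (9,G1,1), (11,G3,2), (12,G1,3), (13,G3,4), (14,G2,5), (15,G2,6), (16,G3,7), (22,G1,8), (23,G2,9), (25,G1,10)
Step 2: Sum ranks within each group.
R_1 = 22 (n_1 = 4)
R_2 = 20 (n_2 = 3)
R_3 = 13 (n_3 = 3)
Step 3: H = 12/(N(N+1)) * sum(R_i^2/n_i) - 3(N+1)
     = 12/(10*11) * (22^2/4 + 20^2/3 + 13^2/3) - 3*11
     = 0.109091 * 310.667 - 33
     = 0.890909.
Step 4: No ties, so H is used without correction.
Step 5: Under H0, H ~ chi^2(2); p-value = 0.640533.
Step 6: alpha = 0.1. fail to reject H0.

H = 0.8909, df = 2, p = 0.640533, fail to reject H0.


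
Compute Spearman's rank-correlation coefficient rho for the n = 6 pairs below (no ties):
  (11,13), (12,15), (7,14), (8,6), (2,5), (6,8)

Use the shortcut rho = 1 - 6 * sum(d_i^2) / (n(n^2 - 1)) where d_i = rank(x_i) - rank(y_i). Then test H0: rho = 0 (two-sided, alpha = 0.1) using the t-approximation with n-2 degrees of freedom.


Step 1: Rank x and y separately (midranks; no ties here).
rank(x): 11->5, 12->6, 7->3, 8->4, 2->1, 6->2
rank(y): 13->4, 15->6, 14->5, 6->2, 5->1, 8->3
Step 2: d_i = R_x(i) - R_y(i); compute d_i^2.
  (5-4)^2=1, (6-6)^2=0, (3-5)^2=4, (4-2)^2=4, (1-1)^2=0, (2-3)^2=1
sum(d^2) = 10.
Step 3: rho = 1 - 6*10 / (6*(6^2 - 1)) = 1 - 60/210 = 0.714286.
Step 4: Under H0, t = rho * sqrt((n-2)/(1-rho^2)) = 2.0412 ~ t(4).
Step 5: Two-sided p-value from the t-distribution with 4 df = 0.110787.
Step 6: alpha = 0.1. fail to reject H0.

rho = 0.7143, p = 0.110787, fail to reject H0 at alpha = 0.1.


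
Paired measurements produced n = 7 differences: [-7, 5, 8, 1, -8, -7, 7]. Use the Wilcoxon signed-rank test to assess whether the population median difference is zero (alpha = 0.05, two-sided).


Step 1: Drop any zero differences (none here) and take |d_i|.
|d| = [7, 5, 8, 1, 8, 7, 7]
Step 2: Midrank |d_i| (ties get averaged ranks).
ranks: |7|->4, |5|->2, |8|->6.5, |1|->1, |8|->6.5, |7|->4, |7|->4
Step 3: Attach original signs; sum ranks with positive sign and with negative sign.
W+ = 2 + 6.5 + 1 + 4 = 13.5
W- = 4 + 6.5 + 4 = 14.5
(Check: W+ + W- = 28 should equal n(n+1)/2 = 28.)
Step 4: Test statistic W = min(W+, W-) = 13.5.
Step 5: Ties in |d|, so use the tie-corrected normal approximation.
        E[W] = n(n+1)/4 = 7*8/4 = 14.
        Tie groups: |d|=7 (t=3), |d|=8 (t=2); sum(t^3 - t) = 30.
        Var[W] = n(n+1)(2n+1)/24 - sum(t^3-t)/48 = 840/24 - 30/48 = 34.375.
        z = (W - E[W]) / sqrt(Var[W]) = (13.5 - 14) / 5.8630 = -0.0853.
        Two-sided p = 2*Phi(z) = 0.932039.
Step 6: alpha = 0.05. fail to reject H0.

W+ = 13.5, W- = 14.5, W = min = 13.5, p = 0.932039, fail to reject H0.


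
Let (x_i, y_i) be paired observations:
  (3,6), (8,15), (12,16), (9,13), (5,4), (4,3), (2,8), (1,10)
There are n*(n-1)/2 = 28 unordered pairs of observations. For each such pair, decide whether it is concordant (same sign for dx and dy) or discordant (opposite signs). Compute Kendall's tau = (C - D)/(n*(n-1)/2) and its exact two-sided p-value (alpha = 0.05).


Step 1: Enumerate the 28 unordered pairs (i,j) with i<j and classify each by sign(x_j-x_i) * sign(y_j-y_i).
  (1,2):dx=+5,dy=+9->C; (1,3):dx=+9,dy=+10->C; (1,4):dx=+6,dy=+7->C; (1,5):dx=+2,dy=-2->D
  (1,6):dx=+1,dy=-3->D; (1,7):dx=-1,dy=+2->D; (1,8):dx=-2,dy=+4->D; (2,3):dx=+4,dy=+1->C
  (2,4):dx=+1,dy=-2->D; (2,5):dx=-3,dy=-11->C; (2,6):dx=-4,dy=-12->C; (2,7):dx=-6,dy=-7->C
  (2,8):dx=-7,dy=-5->C; (3,4):dx=-3,dy=-3->C; (3,5):dx=-7,dy=-12->C; (3,6):dx=-8,dy=-13->C
  (3,7):dx=-10,dy=-8->C; (3,8):dx=-11,dy=-6->C; (4,5):dx=-4,dy=-9->C; (4,6):dx=-5,dy=-10->C
  (4,7):dx=-7,dy=-5->C; (4,8):dx=-8,dy=-3->C; (5,6):dx=-1,dy=-1->C; (5,7):dx=-3,dy=+4->D
  (5,8):dx=-4,dy=+6->D; (6,7):dx=-2,dy=+5->D; (6,8):dx=-3,dy=+7->D; (7,8):dx=-1,dy=+2->D
Step 2: C = 18, D = 10, total pairs = 28.
Step 3: tau = (C - D)/(n(n-1)/2) = (18 - 10)/28 = 0.285714.
Step 4: Exact two-sided p-value (enumerate n! = 40320 permutations of y under H0): p = 0.398760.
Step 5: alpha = 0.05. fail to reject H0.

tau_b = 0.2857 (C=18, D=10), p = 0.398760, fail to reject H0.


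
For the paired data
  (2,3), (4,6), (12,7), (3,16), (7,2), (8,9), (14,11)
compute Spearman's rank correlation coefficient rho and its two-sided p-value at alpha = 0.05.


Step 1: Rank x and y separately (midranks; no ties here).
rank(x): 2->1, 4->3, 12->6, 3->2, 7->4, 8->5, 14->7
rank(y): 3->2, 6->3, 7->4, 16->7, 2->1, 9->5, 11->6
Step 2: d_i = R_x(i) - R_y(i); compute d_i^2.
  (1-2)^2=1, (3-3)^2=0, (6-4)^2=4, (2-7)^2=25, (4-1)^2=9, (5-5)^2=0, (7-6)^2=1
sum(d^2) = 40.
Step 3: rho = 1 - 6*40 / (7*(7^2 - 1)) = 1 - 240/336 = 0.285714.
Step 4: Under H0, t = rho * sqrt((n-2)/(1-rho^2)) = 0.6667 ~ t(5).
Step 5: Two-sided p-value from the t-distribution with 5 df = 0.534509.
Step 6: alpha = 0.05. fail to reject H0.

rho = 0.2857, p = 0.534509, fail to reject H0 at alpha = 0.05.


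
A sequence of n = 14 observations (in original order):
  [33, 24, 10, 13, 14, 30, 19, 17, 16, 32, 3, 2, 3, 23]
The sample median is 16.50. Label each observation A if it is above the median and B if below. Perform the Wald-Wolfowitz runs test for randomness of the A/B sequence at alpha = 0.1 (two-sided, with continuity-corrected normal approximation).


Step 1: Compute median = 16.50; label A = above, B = below.
Labels in order: AABBBAAABABBBA  (n_A = 7, n_B = 7)
Step 2: Count runs R = 7.
Step 3: Under H0 (random ordering), E[R] = 2*n_A*n_B/(n_A+n_B) + 1 = 2*7*7/14 + 1 = 8.0000.
        Var[R] = 2*n_A*n_B*(2*n_A*n_B - n_A - n_B) / ((n_A+n_B)^2 * (n_A+n_B-1)) = 8232/2548 = 3.2308.
        SD[R] = 1.7974.
Step 4: Continuity-corrected z = (R + 0.5 - E[R]) / SD[R] = (7 + 0.5 - 8.0000) / 1.7974 = -0.2782.
Step 5: Two-sided p-value via normal approximation = 2*(1 - Phi(|z|)) = 0.780879.
Step 6: alpha = 0.1. fail to reject H0.

R = 7, z = -0.2782, p = 0.780879, fail to reject H0.


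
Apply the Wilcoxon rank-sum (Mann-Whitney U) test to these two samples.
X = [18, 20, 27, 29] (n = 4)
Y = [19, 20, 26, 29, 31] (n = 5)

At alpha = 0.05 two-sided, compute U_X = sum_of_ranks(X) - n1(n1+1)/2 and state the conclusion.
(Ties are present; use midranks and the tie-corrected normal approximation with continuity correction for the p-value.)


Step 1: Combine and sort all 9 observations; assign midranks.
sorted (value, group): (18,X), (19,Y), (20,X), (20,Y), (26,Y), (27,X), (29,X), (29,Y), (31,Y)
ranks: 18->1, 19->2, 20->3.5, 20->3.5, 26->5, 27->6, 29->7.5, 29->7.5, 31->9
Step 2: Rank sum for X: R1 = 1 + 3.5 + 6 + 7.5 = 18.
Step 3: U_X = R1 - n1(n1+1)/2 = 18 - 4*5/2 = 18 - 10 = 8.
       U_Y = n1*n2 - U_X = 20 - 8 = 12.
Step 4: Ties are present, so use the tie-corrected normal approximation (with continuity correction) for the p-value.
Step 5: p-value = 0.710992; compare to alpha = 0.05. fail to reject H0.

U_X = 8, p = 0.710992, fail to reject H0 at alpha = 0.05.


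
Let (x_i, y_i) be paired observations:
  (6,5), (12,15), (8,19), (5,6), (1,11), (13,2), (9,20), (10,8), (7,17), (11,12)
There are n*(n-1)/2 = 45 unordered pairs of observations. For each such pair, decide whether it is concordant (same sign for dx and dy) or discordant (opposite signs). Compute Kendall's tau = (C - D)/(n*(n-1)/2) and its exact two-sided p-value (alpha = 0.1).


Step 1: Enumerate the 45 unordered pairs (i,j) with i<j and classify each by sign(x_j-x_i) * sign(y_j-y_i).
  (1,2):dx=+6,dy=+10->C; (1,3):dx=+2,dy=+14->C; (1,4):dx=-1,dy=+1->D; (1,5):dx=-5,dy=+6->D
  (1,6):dx=+7,dy=-3->D; (1,7):dx=+3,dy=+15->C; (1,8):dx=+4,dy=+3->C; (1,9):dx=+1,dy=+12->C
  (1,10):dx=+5,dy=+7->C; (2,3):dx=-4,dy=+4->D; (2,4):dx=-7,dy=-9->C; (2,5):dx=-11,dy=-4->C
  (2,6):dx=+1,dy=-13->D; (2,7):dx=-3,dy=+5->D; (2,8):dx=-2,dy=-7->C; (2,9):dx=-5,dy=+2->D
  (2,10):dx=-1,dy=-3->C; (3,4):dx=-3,dy=-13->C; (3,5):dx=-7,dy=-8->C; (3,6):dx=+5,dy=-17->D
  (3,7):dx=+1,dy=+1->C; (3,8):dx=+2,dy=-11->D; (3,9):dx=-1,dy=-2->C; (3,10):dx=+3,dy=-7->D
  (4,5):dx=-4,dy=+5->D; (4,6):dx=+8,dy=-4->D; (4,7):dx=+4,dy=+14->C; (4,8):dx=+5,dy=+2->C
  (4,9):dx=+2,dy=+11->C; (4,10):dx=+6,dy=+6->C; (5,6):dx=+12,dy=-9->D; (5,7):dx=+8,dy=+9->C
  (5,8):dx=+9,dy=-3->D; (5,9):dx=+6,dy=+6->C; (5,10):dx=+10,dy=+1->C; (6,7):dx=-4,dy=+18->D
  (6,8):dx=-3,dy=+6->D; (6,9):dx=-6,dy=+15->D; (6,10):dx=-2,dy=+10->D; (7,8):dx=+1,dy=-12->D
  (7,9):dx=-2,dy=-3->C; (7,10):dx=+2,dy=-8->D; (8,9):dx=-3,dy=+9->D; (8,10):dx=+1,dy=+4->C
  (9,10):dx=+4,dy=-5->D
Step 2: C = 23, D = 22, total pairs = 45.
Step 3: tau = (C - D)/(n(n-1)/2) = (23 - 22)/45 = 0.022222.
Step 4: Exact two-sided p-value (enumerate n! = 3628800 permutations of y under H0): p = 1.000000.
Step 5: alpha = 0.1. fail to reject H0.

tau_b = 0.0222 (C=23, D=22), p = 1.000000, fail to reject H0.


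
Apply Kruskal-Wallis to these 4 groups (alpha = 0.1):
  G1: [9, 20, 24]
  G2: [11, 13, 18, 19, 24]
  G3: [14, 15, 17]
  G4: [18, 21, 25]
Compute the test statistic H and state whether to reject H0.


Step 1: Combine all N = 14 observations and assign midranks.
sorted (value, group, rank): (9,G1,1), (11,G2,2), (13,G2,3), (14,G3,4), (15,G3,5), (17,G3,6), (18,G2,7.5), (18,G4,7.5), (19,G2,9), (20,G1,10), (21,G4,11), (24,G1,12.5), (24,G2,12.5), (25,G4,14)
Step 2: Sum ranks within each group.
R_1 = 23.5 (n_1 = 3)
R_2 = 34 (n_2 = 5)
R_3 = 15 (n_3 = 3)
R_4 = 32.5 (n_4 = 3)
Step 3: H = 12/(N(N+1)) * sum(R_i^2/n_i) - 3(N+1)
     = 12/(14*15) * (23.5^2/3 + 34^2/5 + 15^2/3 + 32.5^2/3) - 3*15
     = 0.057143 * 842.367 - 45
     = 3.135238.
Step 4: Ties present; correction factor C = 1 - 12/(14^3 - 14) = 0.995604. Corrected H = 3.135238 / 0.995604 = 3.149080.
Step 5: Under H0, H ~ chi^2(3); p-value = 0.369206.
Step 6: alpha = 0.1. fail to reject H0.

H = 3.1491, df = 3, p = 0.369206, fail to reject H0.


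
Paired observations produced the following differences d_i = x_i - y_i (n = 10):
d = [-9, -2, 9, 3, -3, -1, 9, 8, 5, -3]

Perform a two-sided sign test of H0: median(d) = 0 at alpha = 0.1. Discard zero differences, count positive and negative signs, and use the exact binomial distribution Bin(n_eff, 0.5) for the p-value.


Step 1: Discard zero differences. Original n = 10; n_eff = number of nonzero differences = 10.
Nonzero differences (with sign): -9, -2, +9, +3, -3, -1, +9, +8, +5, -3
Step 2: Count signs: positive = 5, negative = 5.
Step 3: Under H0: P(positive) = 0.5, so the number of positives S ~ Bin(10, 0.5).
Step 4: Two-sided exact p-value = sum of Bin(10,0.5) probabilities at or below the observed probability = 1.000000.
Step 5: alpha = 0.1. fail to reject H0.

n_eff = 10, pos = 5, neg = 5, p = 1.000000, fail to reject H0.


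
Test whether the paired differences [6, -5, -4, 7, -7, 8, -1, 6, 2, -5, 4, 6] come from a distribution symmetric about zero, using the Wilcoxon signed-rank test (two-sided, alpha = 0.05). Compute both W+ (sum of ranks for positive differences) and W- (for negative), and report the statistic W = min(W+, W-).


Step 1: Drop any zero differences (none here) and take |d_i|.
|d| = [6, 5, 4, 7, 7, 8, 1, 6, 2, 5, 4, 6]
Step 2: Midrank |d_i| (ties get averaged ranks).
ranks: |6|->8, |5|->5.5, |4|->3.5, |7|->10.5, |7|->10.5, |8|->12, |1|->1, |6|->8, |2|->2, |5|->5.5, |4|->3.5, |6|->8
Step 3: Attach original signs; sum ranks with positive sign and with negative sign.
W+ = 8 + 10.5 + 12 + 8 + 2 + 3.5 + 8 = 52
W- = 5.5 + 3.5 + 10.5 + 1 + 5.5 = 26
(Check: W+ + W- = 78 should equal n(n+1)/2 = 78.)
Step 4: Test statistic W = min(W+, W-) = 26.
Step 5: Ties in |d|, so use the tie-corrected normal approximation.
        E[W] = n(n+1)/4 = 12*13/4 = 39.
        Tie groups: |d|=4 (t=2), |d|=5 (t=2), |d|=6 (t=3), |d|=7 (t=2); sum(t^3 - t) = 42.
        Var[W] = n(n+1)(2n+1)/24 - sum(t^3-t)/48 = 3900/24 - 42/48 = 161.625.
        z = (W - E[W]) / sqrt(Var[W]) = (26 - 39) / 12.7132 = -1.0226.
        Two-sided p = 2*Phi(z) = 0.306516.
Step 6: alpha = 0.05. fail to reject H0.

W+ = 52, W- = 26, W = min = 26, p = 0.306516, fail to reject H0.


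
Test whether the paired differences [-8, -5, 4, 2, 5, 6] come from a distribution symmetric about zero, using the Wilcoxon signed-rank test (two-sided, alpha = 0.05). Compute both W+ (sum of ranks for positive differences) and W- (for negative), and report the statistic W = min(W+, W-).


Step 1: Drop any zero differences (none here) and take |d_i|.
|d| = [8, 5, 4, 2, 5, 6]
Step 2: Midrank |d_i| (ties get averaged ranks).
ranks: |8|->6, |5|->3.5, |4|->2, |2|->1, |5|->3.5, |6|->5
Step 3: Attach original signs; sum ranks with positive sign and with negative sign.
W+ = 2 + 1 + 3.5 + 5 = 11.5
W- = 6 + 3.5 = 9.5
(Check: W+ + W- = 21 should equal n(n+1)/2 = 21.)
Step 4: Test statistic W = min(W+, W-) = 9.5.
Step 5: Ties in |d|, so use the tie-corrected normal approximation.
        E[W] = n(n+1)/4 = 6*7/4 = 10.5.
        Tie groups: |d|=5 (t=2); sum(t^3 - t) = 6.
        Var[W] = n(n+1)(2n+1)/24 - sum(t^3-t)/48 = 546/24 - 6/48 = 22.625.
        z = (W - E[W]) / sqrt(Var[W]) = (9.5 - 10.5) / 4.7566 = -0.2102.
        Two-sided p = 2*Phi(z) = 0.833484.
Step 6: alpha = 0.05. fail to reject H0.

W+ = 11.5, W- = 9.5, W = min = 9.5, p = 0.833484, fail to reject H0.


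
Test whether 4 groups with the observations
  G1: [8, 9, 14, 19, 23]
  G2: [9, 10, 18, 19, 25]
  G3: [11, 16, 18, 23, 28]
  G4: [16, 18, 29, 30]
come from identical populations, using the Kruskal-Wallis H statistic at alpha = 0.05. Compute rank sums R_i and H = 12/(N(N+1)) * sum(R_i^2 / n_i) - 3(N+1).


Step 1: Combine all N = 19 observations and assign midranks.
sorted (value, group, rank): (8,G1,1), (9,G1,2.5), (9,G2,2.5), (10,G2,4), (11,G3,5), (14,G1,6), (16,G3,7.5), (16,G4,7.5), (18,G2,10), (18,G3,10), (18,G4,10), (19,G1,12.5), (19,G2,12.5), (23,G1,14.5), (23,G3,14.5), (25,G2,16), (28,G3,17), (29,G4,18), (30,G4,19)
Step 2: Sum ranks within each group.
R_1 = 36.5 (n_1 = 5)
R_2 = 45 (n_2 = 5)
R_3 = 54 (n_3 = 5)
R_4 = 54.5 (n_4 = 4)
Step 3: H = 12/(N(N+1)) * sum(R_i^2/n_i) - 3(N+1)
     = 12/(19*20) * (36.5^2/5 + 45^2/5 + 54^2/5 + 54.5^2/4) - 3*20
     = 0.031579 * 1997.21 - 60
     = 3.069868.
Step 4: Ties present; correction factor C = 1 - 48/(19^3 - 19) = 0.992982. Corrected H = 3.069868 / 0.992982 = 3.091564.
Step 5: Under H0, H ~ chi^2(3); p-value = 0.377722.
Step 6: alpha = 0.05. fail to reject H0.

H = 3.0916, df = 3, p = 0.377722, fail to reject H0.


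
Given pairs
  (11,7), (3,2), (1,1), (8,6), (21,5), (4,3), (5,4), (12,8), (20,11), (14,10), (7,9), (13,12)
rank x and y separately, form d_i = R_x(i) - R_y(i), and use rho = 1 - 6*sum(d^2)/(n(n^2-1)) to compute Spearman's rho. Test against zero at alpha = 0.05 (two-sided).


Step 1: Rank x and y separately (midranks; no ties here).
rank(x): 11->7, 3->2, 1->1, 8->6, 21->12, 4->3, 5->4, 12->8, 20->11, 14->10, 7->5, 13->9
rank(y): 7->7, 2->2, 1->1, 6->6, 5->5, 3->3, 4->4, 8->8, 11->11, 10->10, 9->9, 12->12
Step 2: d_i = R_x(i) - R_y(i); compute d_i^2.
  (7-7)^2=0, (2-2)^2=0, (1-1)^2=0, (6-6)^2=0, (12-5)^2=49, (3-3)^2=0, (4-4)^2=0, (8-8)^2=0, (11-11)^2=0, (10-10)^2=0, (5-9)^2=16, (9-12)^2=9
sum(d^2) = 74.
Step 3: rho = 1 - 6*74 / (12*(12^2 - 1)) = 1 - 444/1716 = 0.741259.
Step 4: Under H0, t = rho * sqrt((n-2)/(1-rho^2)) = 3.4923 ~ t(10).
Step 5: Two-sided p-value from the t-distribution with 10 df = 0.005801.
Step 6: alpha = 0.05. reject H0.

rho = 0.7413, p = 0.005801, reject H0 at alpha = 0.05.


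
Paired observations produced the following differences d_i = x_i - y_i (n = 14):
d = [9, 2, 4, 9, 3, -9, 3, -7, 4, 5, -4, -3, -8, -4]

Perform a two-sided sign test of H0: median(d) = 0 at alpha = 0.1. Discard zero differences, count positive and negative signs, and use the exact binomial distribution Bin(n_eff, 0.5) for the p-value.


Step 1: Discard zero differences. Original n = 14; n_eff = number of nonzero differences = 14.
Nonzero differences (with sign): +9, +2, +4, +9, +3, -9, +3, -7, +4, +5, -4, -3, -8, -4
Step 2: Count signs: positive = 8, negative = 6.
Step 3: Under H0: P(positive) = 0.5, so the number of positives S ~ Bin(14, 0.5).
Step 4: Two-sided exact p-value = sum of Bin(14,0.5) probabilities at or below the observed probability = 0.790527.
Step 5: alpha = 0.1. fail to reject H0.

n_eff = 14, pos = 8, neg = 6, p = 0.790527, fail to reject H0.


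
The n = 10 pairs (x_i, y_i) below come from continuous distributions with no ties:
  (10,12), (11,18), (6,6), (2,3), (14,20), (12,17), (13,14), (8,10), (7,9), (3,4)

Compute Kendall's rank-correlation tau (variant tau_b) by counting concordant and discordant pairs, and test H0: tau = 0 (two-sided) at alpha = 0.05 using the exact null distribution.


Step 1: Enumerate the 45 unordered pairs (i,j) with i<j and classify each by sign(x_j-x_i) * sign(y_j-y_i).
  (1,2):dx=+1,dy=+6->C; (1,3):dx=-4,dy=-6->C; (1,4):dx=-8,dy=-9->C; (1,5):dx=+4,dy=+8->C
  (1,6):dx=+2,dy=+5->C; (1,7):dx=+3,dy=+2->C; (1,8):dx=-2,dy=-2->C; (1,9):dx=-3,dy=-3->C
  (1,10):dx=-7,dy=-8->C; (2,3):dx=-5,dy=-12->C; (2,4):dx=-9,dy=-15->C; (2,5):dx=+3,dy=+2->C
  (2,6):dx=+1,dy=-1->D; (2,7):dx=+2,dy=-4->D; (2,8):dx=-3,dy=-8->C; (2,9):dx=-4,dy=-9->C
  (2,10):dx=-8,dy=-14->C; (3,4):dx=-4,dy=-3->C; (3,5):dx=+8,dy=+14->C; (3,6):dx=+6,dy=+11->C
  (3,7):dx=+7,dy=+8->C; (3,8):dx=+2,dy=+4->C; (3,9):dx=+1,dy=+3->C; (3,10):dx=-3,dy=-2->C
  (4,5):dx=+12,dy=+17->C; (4,6):dx=+10,dy=+14->C; (4,7):dx=+11,dy=+11->C; (4,8):dx=+6,dy=+7->C
  (4,9):dx=+5,dy=+6->C; (4,10):dx=+1,dy=+1->C; (5,6):dx=-2,dy=-3->C; (5,7):dx=-1,dy=-6->C
  (5,8):dx=-6,dy=-10->C; (5,9):dx=-7,dy=-11->C; (5,10):dx=-11,dy=-16->C; (6,7):dx=+1,dy=-3->D
  (6,8):dx=-4,dy=-7->C; (6,9):dx=-5,dy=-8->C; (6,10):dx=-9,dy=-13->C; (7,8):dx=-5,dy=-4->C
  (7,9):dx=-6,dy=-5->C; (7,10):dx=-10,dy=-10->C; (8,9):dx=-1,dy=-1->C; (8,10):dx=-5,dy=-6->C
  (9,10):dx=-4,dy=-5->C
Step 2: C = 42, D = 3, total pairs = 45.
Step 3: tau = (C - D)/(n(n-1)/2) = (42 - 3)/45 = 0.866667.
Step 4: Exact two-sided p-value (enumerate n! = 3628800 permutations of y under H0): p = 0.000115.
Step 5: alpha = 0.05. reject H0.

tau_b = 0.8667 (C=42, D=3), p = 0.000115, reject H0.


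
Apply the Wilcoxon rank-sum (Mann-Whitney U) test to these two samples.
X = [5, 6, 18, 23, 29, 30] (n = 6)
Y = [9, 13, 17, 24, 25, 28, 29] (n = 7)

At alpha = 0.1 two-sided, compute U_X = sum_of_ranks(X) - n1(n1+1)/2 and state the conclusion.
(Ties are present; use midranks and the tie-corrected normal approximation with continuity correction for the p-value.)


Step 1: Combine and sort all 13 observations; assign midranks.
sorted (value, group): (5,X), (6,X), (9,Y), (13,Y), (17,Y), (18,X), (23,X), (24,Y), (25,Y), (28,Y), (29,X), (29,Y), (30,X)
ranks: 5->1, 6->2, 9->3, 13->4, 17->5, 18->6, 23->7, 24->8, 25->9, 28->10, 29->11.5, 29->11.5, 30->13
Step 2: Rank sum for X: R1 = 1 + 2 + 6 + 7 + 11.5 + 13 = 40.5.
Step 3: U_X = R1 - n1(n1+1)/2 = 40.5 - 6*7/2 = 40.5 - 21 = 19.5.
       U_Y = n1*n2 - U_X = 42 - 19.5 = 22.5.
Step 4: Ties are present, so use the tie-corrected normal approximation (with continuity correction) for the p-value.
Step 5: p-value = 0.886248; compare to alpha = 0.1. fail to reject H0.

U_X = 19.5, p = 0.886248, fail to reject H0 at alpha = 0.1.


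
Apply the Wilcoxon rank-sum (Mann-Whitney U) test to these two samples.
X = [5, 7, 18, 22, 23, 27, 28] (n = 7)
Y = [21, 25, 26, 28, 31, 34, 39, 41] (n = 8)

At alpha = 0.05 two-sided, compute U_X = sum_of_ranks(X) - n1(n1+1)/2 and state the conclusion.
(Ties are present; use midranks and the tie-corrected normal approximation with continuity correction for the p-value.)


Step 1: Combine and sort all 15 observations; assign midranks.
sorted (value, group): (5,X), (7,X), (18,X), (21,Y), (22,X), (23,X), (25,Y), (26,Y), (27,X), (28,X), (28,Y), (31,Y), (34,Y), (39,Y), (41,Y)
ranks: 5->1, 7->2, 18->3, 21->4, 22->5, 23->6, 25->7, 26->8, 27->9, 28->10.5, 28->10.5, 31->12, 34->13, 39->14, 41->15
Step 2: Rank sum for X: R1 = 1 + 2 + 3 + 5 + 6 + 9 + 10.5 = 36.5.
Step 3: U_X = R1 - n1(n1+1)/2 = 36.5 - 7*8/2 = 36.5 - 28 = 8.5.
       U_Y = n1*n2 - U_X = 56 - 8.5 = 47.5.
Step 4: Ties are present, so use the tie-corrected normal approximation (with continuity correction) for the p-value.
Step 5: p-value = 0.027751; compare to alpha = 0.05. reject H0.

U_X = 8.5, p = 0.027751, reject H0 at alpha = 0.05.


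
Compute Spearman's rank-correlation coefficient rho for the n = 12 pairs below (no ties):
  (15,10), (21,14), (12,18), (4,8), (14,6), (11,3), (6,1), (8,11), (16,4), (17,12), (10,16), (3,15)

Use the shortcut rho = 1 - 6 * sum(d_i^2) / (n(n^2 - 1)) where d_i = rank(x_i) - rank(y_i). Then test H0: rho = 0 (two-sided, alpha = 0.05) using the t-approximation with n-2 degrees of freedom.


Step 1: Rank x and y separately (midranks; no ties here).
rank(x): 15->9, 21->12, 12->7, 4->2, 14->8, 11->6, 6->3, 8->4, 16->10, 17->11, 10->5, 3->1
rank(y): 10->6, 14->9, 18->12, 8->5, 6->4, 3->2, 1->1, 11->7, 4->3, 12->8, 16->11, 15->10
Step 2: d_i = R_x(i) - R_y(i); compute d_i^2.
  (9-6)^2=9, (12-9)^2=9, (7-12)^2=25, (2-5)^2=9, (8-4)^2=16, (6-2)^2=16, (3-1)^2=4, (4-7)^2=9, (10-3)^2=49, (11-8)^2=9, (5-11)^2=36, (1-10)^2=81
sum(d^2) = 272.
Step 3: rho = 1 - 6*272 / (12*(12^2 - 1)) = 1 - 1632/1716 = 0.048951.
Step 4: Under H0, t = rho * sqrt((n-2)/(1-rho^2)) = 0.1550 ~ t(10).
Step 5: Two-sided p-value from the t-distribution with 10 df = 0.879919.
Step 6: alpha = 0.05. fail to reject H0.

rho = 0.0490, p = 0.879919, fail to reject H0 at alpha = 0.05.
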